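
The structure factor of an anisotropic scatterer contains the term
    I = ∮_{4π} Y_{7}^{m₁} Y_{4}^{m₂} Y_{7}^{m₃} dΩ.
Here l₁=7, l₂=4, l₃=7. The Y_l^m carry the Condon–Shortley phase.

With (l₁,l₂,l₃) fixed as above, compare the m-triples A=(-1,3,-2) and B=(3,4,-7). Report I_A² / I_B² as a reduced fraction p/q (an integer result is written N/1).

84/143

l's match ⇒ only the (l;m) 3-j factors differ between A and B.
A: triangle coeff Δ(7,4,7) = 1/58198140; Σ_t [3,4]: t=3:−1/2073600 t=4:+1/2488320 = -1/12441600; (3j)²=98/138567 [(7 4 7; -1 3 -2)], sign=+1
B: triangle coeff Δ(7,4,7) = 1/58198140; Σ_t [4,4]: t=4:+1/2090188800 = 1/2090188800; (3j)²=7/5814 [(7 4 7; 3 4 -7)], sign=+1
I_A²/I_B² = (98/138567)/(7/5814) = 84/143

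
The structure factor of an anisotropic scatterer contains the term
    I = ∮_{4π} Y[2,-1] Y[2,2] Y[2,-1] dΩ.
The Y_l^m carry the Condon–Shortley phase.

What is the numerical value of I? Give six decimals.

0.220728

Checks pass: Σm=0; 6 even; l₃=2∈[0,4].
(2·2+1)(2·2+1)(2·2+1) = 125
Δ: 2! 2! 2! / 7! → 1/630
sum: t=0:+1/8 t=1:−1/1 t=2:+1/8 = -3/4
3j²(2 2 2; 0 0 0) = Δ·Π!·Σ² = 2/35  (sign -1)
sum: t=2:+1/4 = 1/4
3j²(2 2 2; -1 2 -1) = Δ·Π!·Σ² = 3/35  (sign -1)
combine: 4πI² = 125·2/35·3/35 = 30/49
take √, sign +1: I = 0.22072812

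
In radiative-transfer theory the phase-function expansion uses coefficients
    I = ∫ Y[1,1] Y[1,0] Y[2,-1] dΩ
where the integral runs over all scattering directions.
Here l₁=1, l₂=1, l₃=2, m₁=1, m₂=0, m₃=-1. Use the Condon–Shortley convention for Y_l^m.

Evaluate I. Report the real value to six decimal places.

-0.218510

Rules hold: Σm=0, L=4 even, 0≤2≤2.
N = 3·3·5 = 45
Δ = 0!·2!·2!/5! = 1/30
Racah Σ t=0..0: t=0:+1/1 = 1/1
⇒ 3j(1 1 2; 0 0 0)² = 2/15, sgn +1
Racah Σ t=0..0: t=0:+1/2 = 1/2
⇒ 3j(1 1 2; 1 0 -1)² = 1/10, sgn -1
4πI² = N·(3j₀)²·(3jₘ)² = 3/5
I = -1·√(0.6/4π) = -0.21850969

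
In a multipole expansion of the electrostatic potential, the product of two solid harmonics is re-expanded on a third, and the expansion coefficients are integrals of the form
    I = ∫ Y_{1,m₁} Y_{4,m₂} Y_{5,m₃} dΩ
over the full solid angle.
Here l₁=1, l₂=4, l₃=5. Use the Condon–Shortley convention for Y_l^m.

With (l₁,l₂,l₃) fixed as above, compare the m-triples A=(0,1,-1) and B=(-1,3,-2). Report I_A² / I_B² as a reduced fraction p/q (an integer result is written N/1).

Same 1,4,5: normalisation and zero-m 3j drop out of the ratio.
A: Δ: 0! 2! 8! / 11! → 1/495; sum: t=0:+1/720 = 1/720; 3j²(1 4 5; 0 1 -1) = Δ·Π!·Σ² = 8/165  (sign +1)
B: Δ: 0! 2! 8! / 11! → 1/495; sum: t=0:+1/10080 = 1/10080; 3j²(1 4 5; -1 3 -2) = Δ·Π!·Σ² = 1/165  (sign -1)
I_A²/I_B² = (8/165)/(1/165) = 8/1

8/1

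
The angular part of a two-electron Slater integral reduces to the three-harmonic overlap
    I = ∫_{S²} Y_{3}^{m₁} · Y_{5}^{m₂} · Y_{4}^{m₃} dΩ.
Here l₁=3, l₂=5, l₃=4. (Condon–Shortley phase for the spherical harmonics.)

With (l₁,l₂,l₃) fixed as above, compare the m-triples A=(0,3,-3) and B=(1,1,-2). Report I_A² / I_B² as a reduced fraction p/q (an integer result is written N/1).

1764/1849

l's match ⇒ only the (l;m) 3-j factors differ between A and B.
A: triangle coeff Δ(3,5,4) = 1/180180; Σ_t [2,3]: t=2:+1/2880 t=3:−1/1440 = -1/2880; (3j)²=7/715 [(3 5 4; 0 3 -3)], sign=+1
B: triangle coeff Δ(3,5,4) = 1/180180; Σ_t [0,2]: t=0:+1/34560 t=1:−1/720 t=2:+1/384 = 43/34560; (3j)²=1849/180180 [(3 5 4; 1 1 -2)], sign=+1
I_A²/I_B² = (7/715)/(1849/180180) = 1764/1849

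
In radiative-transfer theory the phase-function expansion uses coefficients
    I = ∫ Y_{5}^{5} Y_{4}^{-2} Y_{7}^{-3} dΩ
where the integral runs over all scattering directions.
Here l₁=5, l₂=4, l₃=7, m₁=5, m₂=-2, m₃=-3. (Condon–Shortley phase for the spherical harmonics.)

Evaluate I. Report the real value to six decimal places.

Rules hold: Σm=0, L=16 even, 1≤7≤9.
N = 11·9·15 = 1485
Δ = 2!·8!·6!/17! = 1/6126120
Racah Σ t=0..2: t=0:+1/69120 t=1:−1/20736 t=2:+1/69120 = -1/51840
⇒ 3j(5 4 7; 0 0 0)² = 280/21879, sgn +1
Racah Σ t=0..0: t=0:+1/3870720 = 1/3870720
⇒ 3j(5 4 7; 5 -2 -3)² = 675/136136, sgn +1
4πI² = N·(3j₀)²·(3jₘ)² = 50625/537251
I = +1·√(0.0942297/4π) = 0.08659423

0.086594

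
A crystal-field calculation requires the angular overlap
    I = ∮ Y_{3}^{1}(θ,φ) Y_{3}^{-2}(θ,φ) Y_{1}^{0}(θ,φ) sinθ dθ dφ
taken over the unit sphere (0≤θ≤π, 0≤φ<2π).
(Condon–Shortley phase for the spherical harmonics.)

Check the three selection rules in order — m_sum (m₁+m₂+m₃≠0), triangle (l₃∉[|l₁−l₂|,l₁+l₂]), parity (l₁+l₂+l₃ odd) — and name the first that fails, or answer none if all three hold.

Σmᵢ = -1  ✗
l₃∈[|l₁−l₂|,l₁+l₂]=[0,6], have l₃=1
Σlᵢ = 7 ⇒ odd

m_sum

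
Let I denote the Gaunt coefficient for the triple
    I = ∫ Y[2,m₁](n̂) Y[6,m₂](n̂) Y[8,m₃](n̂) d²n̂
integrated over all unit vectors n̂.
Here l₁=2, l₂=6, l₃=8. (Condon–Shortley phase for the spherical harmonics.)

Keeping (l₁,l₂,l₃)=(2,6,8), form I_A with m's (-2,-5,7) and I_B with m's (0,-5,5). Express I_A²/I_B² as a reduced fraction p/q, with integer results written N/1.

Shared (l₁,l₂,l₃)=(2,6,8): N and (l;000)² cancel in I_A²/I_B².
A: Δ = 0!·4!·12!/17! = 1/30940; Racah Σ t=0..0: t=0:+1/958003200 = 1/958003200; ⇒ 3j(2 6 8; -2 -5 7)² = 3/68, sgn -1
B: Δ = 0!·4!·12!/17! = 1/30940; Racah Σ t=0..0: t=0:+1/159667200 = 1/159667200; ⇒ 3j(2 6 8; 0 -5 5)² = 9/1190, sgn -1
I_A²/I_B² = (3/68)/(9/1190) = 35/6

35/6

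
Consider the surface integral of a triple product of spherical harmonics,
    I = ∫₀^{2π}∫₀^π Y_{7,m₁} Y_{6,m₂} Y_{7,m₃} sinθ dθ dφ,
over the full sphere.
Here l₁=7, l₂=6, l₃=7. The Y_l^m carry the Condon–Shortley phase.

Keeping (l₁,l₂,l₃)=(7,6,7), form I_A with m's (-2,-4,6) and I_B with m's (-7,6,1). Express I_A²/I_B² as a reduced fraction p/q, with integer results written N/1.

l's match ⇒ only the (l;m) 3-j factors differ between A and B.
A: triangle coeff Δ(7,6,7) = 1/2444321880; Σ_t [1,2]: t=1:−1/580608000 t=2:+1/174182400 = 1/248832000; (3j)²=21/1615 [(7 6 7; -2 -4 6)], sign=-1
B: triangle coeff Δ(7,6,7) = 1/2444321880; Σ_t [6,6]: t=6:+1/20901888000 = 1/20901888000; (3j)²=11/9690 [(7 6 7; -7 6 1)], sign=+1
I_A²/I_B² = (21/1615)/(11/9690) = 126/11

126/11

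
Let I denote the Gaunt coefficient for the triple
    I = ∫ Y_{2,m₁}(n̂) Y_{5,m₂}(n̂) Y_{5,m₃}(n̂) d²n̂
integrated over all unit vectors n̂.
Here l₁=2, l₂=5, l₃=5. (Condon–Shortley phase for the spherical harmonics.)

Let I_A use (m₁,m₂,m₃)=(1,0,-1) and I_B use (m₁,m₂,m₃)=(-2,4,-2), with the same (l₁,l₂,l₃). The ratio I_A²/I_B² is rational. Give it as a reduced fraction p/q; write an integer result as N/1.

l's match ⇒ only the (l;m) 3-j factors differ between A and B.
A: triangle coeff Δ(2,5,5) = 1/38610; Σ_t [0,1]: t=0:+1/1440 t=1:−1/1152 = -1/5760; (3j)²=1/858 [(2 5 5; 1 0 -1)], sign=-1
B: triangle coeff Δ(2,5,5) = 1/38610; Σ_t [2,2]: t=2:+1/20160 = 1/20160; (3j)²=12/715 [(2 5 5; -2 4 -2)], sign=-1
I_A²/I_B² = (1/858)/(12/715) = 5/72

5/72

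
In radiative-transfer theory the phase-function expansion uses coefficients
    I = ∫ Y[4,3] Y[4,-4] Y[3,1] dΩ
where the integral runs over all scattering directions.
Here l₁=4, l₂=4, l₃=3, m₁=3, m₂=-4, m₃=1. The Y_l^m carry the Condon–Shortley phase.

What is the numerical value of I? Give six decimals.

Σlᵢ=11 odd — θ-integrand is odd under cosθ→−cosθ; I=0

0.000000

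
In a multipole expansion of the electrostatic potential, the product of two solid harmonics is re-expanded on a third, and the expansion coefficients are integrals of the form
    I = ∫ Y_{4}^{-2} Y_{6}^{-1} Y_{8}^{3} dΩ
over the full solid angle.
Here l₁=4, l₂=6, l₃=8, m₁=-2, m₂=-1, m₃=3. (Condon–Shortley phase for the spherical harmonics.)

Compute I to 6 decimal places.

Checks pass: Σm=0; 18 even; l₃=8∈[2,10].
(2·4+1)(2·6+1)(2·8+1) = 1989
Δ: 2! 6! 10! / 19! → 1/23279256
sum: t=0:+1/1658880 t=1:−1/518400 t=2:+1/1658880 = -1/1382400
3j²(4 6 8; 0 0 0) = Δ·Π!·Σ² = 504/46189  (sign -1)
sum: t=0:+1/20736000 t=1:−1/2073600 t=2:+1/2903040 = -13/145152000
3j²(4 6 8; -2 -1 3) = Δ·Π!·Σ² = 13/9044  (sign +1)
combine: 4πI² = 1989·504/46189·13/9044 = 2106/67507
take √, sign -1: I = -0.04982529

-0.049825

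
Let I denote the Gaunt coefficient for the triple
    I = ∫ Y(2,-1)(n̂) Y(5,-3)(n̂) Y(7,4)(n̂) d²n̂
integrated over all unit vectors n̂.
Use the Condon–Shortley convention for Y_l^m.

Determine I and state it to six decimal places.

Checks pass: Σm=0; 14 even; l₃=7∈[3,7].
(2·2+1)(2·5+1)(2·7+1) = 825
Δ: 0! 4! 10! / 15! → 1/15015
sum: t=0:+1/57600 = 1/57600
3j²(2 5 7; 0 0 0) = Δ·Π!·Σ² = 21/715  (sign -1)
sum: t=0:+1/483840 = 1/483840
3j²(2 5 7; -1 -3 4) = Δ·Π!·Σ² = 3/91  (sign -1)
combine: 4πI² = 825·21/715·3/91 = 135/169
take √, sign +1: I = 0.25212656

0.252127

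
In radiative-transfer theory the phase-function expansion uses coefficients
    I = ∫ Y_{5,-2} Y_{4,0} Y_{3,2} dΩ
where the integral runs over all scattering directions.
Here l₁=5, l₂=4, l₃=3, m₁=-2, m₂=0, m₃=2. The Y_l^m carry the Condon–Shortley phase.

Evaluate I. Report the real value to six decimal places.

-0.065427

m-sum 0 ✓  L=12 even ✓  1≤3≤9 ✓
Π(2lᵢ+1) = 11×9×7 = 693
triangle coeff Δ(5,4,3) = 1/180180
Σ_t [2,4]: t=2:+1/576 t=3:−1/144 t=4:+1/576 = -1/288
(3j)²=20/1001 [(5 4 3; 0 0 0)], sign=+1
Σ_t [3,4]: t=3:−1/864 t=4:+1/576 = 1/1728
(3j)²=5/1287 [(5 4 3; -2 0 2)], sign=-1
⇒ 4πI² = 100/1859
I = (-1)√(100/1859/(4π)) = -0.06542675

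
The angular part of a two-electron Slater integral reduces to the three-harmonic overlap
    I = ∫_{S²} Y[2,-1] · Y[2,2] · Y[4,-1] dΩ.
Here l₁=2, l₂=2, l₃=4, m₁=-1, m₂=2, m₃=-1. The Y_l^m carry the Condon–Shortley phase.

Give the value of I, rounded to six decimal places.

-0.090112

Checks pass: Σm=0; 8 even; l₃=4∈[0,4].
(2·2+1)(2·2+1)(2·4+1) = 225
Δ: 0! 4! 4! / 9! → 1/630
sum: t=0:+1/16 = 1/16
3j²(2 2 4; 0 0 0) = Δ·Π!·Σ² = 2/35  (sign +1)
sum: t=0:+1/144 = 1/144
3j²(2 2 4; -1 2 -1) = Δ·Π!·Σ² = 1/126  (sign -1)
combine: 4πI² = 225·2/35·1/126 = 5/49
take √, sign -1: I = -0.09011188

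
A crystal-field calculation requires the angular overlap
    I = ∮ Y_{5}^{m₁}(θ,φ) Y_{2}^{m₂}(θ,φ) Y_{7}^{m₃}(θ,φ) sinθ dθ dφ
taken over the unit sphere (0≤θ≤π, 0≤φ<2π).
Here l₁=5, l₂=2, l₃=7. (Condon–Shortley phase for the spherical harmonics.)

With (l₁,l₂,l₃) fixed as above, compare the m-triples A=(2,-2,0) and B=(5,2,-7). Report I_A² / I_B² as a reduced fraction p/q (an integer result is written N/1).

5/143

Same 5,2,7: normalisation and zero-m 3j drop out of the ratio.
A: Δ: 0! 10! 4! / 15! → 1/15015; sum: t=0:+1/725760 = 1/725760; 3j²(5 2 7; 2 -2 0) = Δ·Π!·Σ² = 1/429  (sign -1)
B: Δ: 0! 10! 4! / 15! → 1/15015; sum: t=0:+1/87091200 = 1/87091200; 3j²(5 2 7; 5 2 -7) = Δ·Π!·Σ² = 1/15  (sign +1)
I_A²/I_B² = (1/429)/(1/15) = 5/143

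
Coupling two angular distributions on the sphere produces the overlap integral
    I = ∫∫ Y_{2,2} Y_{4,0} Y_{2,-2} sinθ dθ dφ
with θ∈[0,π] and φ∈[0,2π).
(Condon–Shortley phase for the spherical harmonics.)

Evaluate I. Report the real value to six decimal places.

Checks pass: Σm=0; 8 even; l₃=2∈[2,6].
(2·2+1)(2·4+1)(2·2+1) = 225
Δ: 4! 0! 4! / 9! → 1/630
sum: t=2:+1/16 = 1/16
3j²(2 4 2; 0 0 0) = Δ·Π!·Σ² = 2/35  (sign +1)
sum: t=0:+1/576 = 1/576
3j²(2 4 2; 2 0 -2) = Δ·Π!·Σ² = 1/630  (sign +1)
combine: 4πI² = 225·2/35·1/630 = 1/49
take √, sign +1: I = 0.04029926

0.040299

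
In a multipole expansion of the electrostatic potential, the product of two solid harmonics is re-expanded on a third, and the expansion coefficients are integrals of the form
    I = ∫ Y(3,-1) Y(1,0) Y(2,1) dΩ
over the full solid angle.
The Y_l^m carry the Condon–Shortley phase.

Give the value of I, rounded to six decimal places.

-0.233597

Checks pass: Σm=0; 6 even; l₃=2∈[2,4].
(2·3+1)(2·1+1)(2·2+1) = 105
Δ: 2! 4! 0! / 7! → 1/105
sum: t=1:−1/4 = -1/4
3j²(3 1 2; 0 0 0) = Δ·Π!·Σ² = 3/35  (sign -1)
sum: t=1:−1/6 = -1/6
3j²(3 1 2; -1 0 1) = Δ·Π!·Σ² = 8/105  (sign +1)
combine: 4πI² = 105·3/35·8/105 = 24/35
take √, sign -1: I = -0.23359668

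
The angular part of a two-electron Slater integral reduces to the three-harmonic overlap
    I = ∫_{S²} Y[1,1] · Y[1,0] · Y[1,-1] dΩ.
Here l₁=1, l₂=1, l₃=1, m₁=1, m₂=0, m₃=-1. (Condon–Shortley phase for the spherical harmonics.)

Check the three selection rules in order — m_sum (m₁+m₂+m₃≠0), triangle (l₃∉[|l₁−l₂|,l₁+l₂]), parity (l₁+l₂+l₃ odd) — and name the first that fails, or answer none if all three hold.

azimuthal sum: 1 + 0 − 1 = 0  ✓
0 ≤ 1 ≤ 2 (triangle on l)  ✓
L = 1 + 1 + 1 = 3 (odd)  ✗

parity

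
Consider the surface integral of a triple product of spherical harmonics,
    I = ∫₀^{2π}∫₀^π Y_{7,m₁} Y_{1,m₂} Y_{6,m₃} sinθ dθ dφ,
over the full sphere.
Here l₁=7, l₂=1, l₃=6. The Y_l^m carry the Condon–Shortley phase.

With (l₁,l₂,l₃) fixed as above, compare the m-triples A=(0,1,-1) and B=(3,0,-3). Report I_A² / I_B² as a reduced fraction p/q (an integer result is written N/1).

l's match ⇒ only the (l;m) 3-j factors differ between A and B.
A: triangle coeff Δ(7,1,6) = 1/1365; Σ_t [2,2]: t=2:+1/1209600 = 1/1209600; (3j)²=1/65 [(7 1 6; 0 1 -1)], sign=-1
B: triangle coeff Δ(7,1,6) = 1/1365; Σ_t [1,1]: t=1:−1/2177280 = -1/2177280; (3j)²=8/273 [(7 1 6; 3 0 -3)], sign=+1
I_A²/I_B² = (1/65)/(8/273) = 21/40

21/40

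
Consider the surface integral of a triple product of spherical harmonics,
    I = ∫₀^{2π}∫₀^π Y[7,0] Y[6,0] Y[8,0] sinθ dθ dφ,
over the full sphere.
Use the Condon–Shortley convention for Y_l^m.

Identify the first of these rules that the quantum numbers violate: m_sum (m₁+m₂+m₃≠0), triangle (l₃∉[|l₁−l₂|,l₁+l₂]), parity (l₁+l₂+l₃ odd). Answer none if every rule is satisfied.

azimuthal sum: 0 + 0 + 0 = 0  ✓
1 ≤ 8 ≤ 13 (triangle on l)  ✓
L = 7 + 6 + 8 = 21 (odd)  ✗

parity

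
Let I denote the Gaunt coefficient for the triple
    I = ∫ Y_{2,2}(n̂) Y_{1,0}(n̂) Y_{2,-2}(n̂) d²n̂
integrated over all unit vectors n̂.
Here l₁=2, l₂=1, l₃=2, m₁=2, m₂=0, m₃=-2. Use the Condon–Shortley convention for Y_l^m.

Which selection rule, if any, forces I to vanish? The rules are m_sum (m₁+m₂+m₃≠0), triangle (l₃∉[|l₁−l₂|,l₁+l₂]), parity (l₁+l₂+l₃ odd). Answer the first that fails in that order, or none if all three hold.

Σmᵢ = 0  ✓
l₃∈[|l₁−l₂|,l₁+l₂]=[1,3], have l₃=2  ✓
Σlᵢ = 5 ⇒ odd  ✗

parity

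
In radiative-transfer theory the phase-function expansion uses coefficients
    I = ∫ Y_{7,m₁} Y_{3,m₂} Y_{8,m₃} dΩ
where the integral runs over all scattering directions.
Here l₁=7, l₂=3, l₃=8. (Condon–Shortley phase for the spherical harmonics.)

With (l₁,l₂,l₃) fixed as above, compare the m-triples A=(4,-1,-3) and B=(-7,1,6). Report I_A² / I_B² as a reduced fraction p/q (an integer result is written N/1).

l's match ⇒ only the (l;m) 3-j factors differ between A and B.
A: triangle coeff Δ(7,3,8) = 1/5290740; Σ_t [0,2]: t=0:+1/17418240 t=1:−1/43545600 t=2:+1/1916006400 = 67/1916006400; (3j)²=4489/352716 [(7 3 8; 4 -1 -3)], sign=-1
B: triangle coeff Δ(7,3,8) = 1/5290740; Σ_t [2,2]: t=2:+1/3832012800 = 1/3832012800; (3j)²=91/9690 [(7 3 8; -7 1 6)], sign=+1
I_A²/I_B² = (4489/352716)/(91/9690) = 22445/16562

22445/16562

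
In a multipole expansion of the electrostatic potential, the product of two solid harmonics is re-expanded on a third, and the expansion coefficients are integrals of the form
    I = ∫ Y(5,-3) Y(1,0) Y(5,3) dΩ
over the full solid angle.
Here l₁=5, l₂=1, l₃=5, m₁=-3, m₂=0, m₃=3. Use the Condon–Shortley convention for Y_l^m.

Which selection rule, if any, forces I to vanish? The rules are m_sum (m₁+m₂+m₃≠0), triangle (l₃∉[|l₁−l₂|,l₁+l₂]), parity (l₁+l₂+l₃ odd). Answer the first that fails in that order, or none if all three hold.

Σmᵢ = 0  ✓
l₃∈[|l₁−l₂|,l₁+l₂]=[4,6], have l₃=5  ✓
Σlᵢ = 11 ⇒ odd  ✗

parity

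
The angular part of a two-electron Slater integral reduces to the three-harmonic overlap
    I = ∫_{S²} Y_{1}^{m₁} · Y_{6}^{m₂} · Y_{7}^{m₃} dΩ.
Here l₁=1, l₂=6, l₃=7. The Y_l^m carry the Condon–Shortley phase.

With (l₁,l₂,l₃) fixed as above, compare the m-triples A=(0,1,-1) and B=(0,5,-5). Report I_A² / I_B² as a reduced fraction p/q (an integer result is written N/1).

2/1

Same 1,6,7: normalisation and zero-m 3j drop out of the ratio.
A: Δ: 0! 2! 12! / 15! → 1/1365; sum: t=0:+1/604800 = 1/604800; 3j²(1 6 7; 0 1 -1) = Δ·Π!·Σ² = 16/455  (sign +1)
B: Δ: 0! 2! 12! / 15! → 1/1365; sum: t=0:+1/39916800 = 1/39916800; 3j²(1 6 7; 0 5 -5) = Δ·Π!·Σ² = 8/455  (sign +1)
I_A²/I_B² = (16/455)/(8/455) = 2/1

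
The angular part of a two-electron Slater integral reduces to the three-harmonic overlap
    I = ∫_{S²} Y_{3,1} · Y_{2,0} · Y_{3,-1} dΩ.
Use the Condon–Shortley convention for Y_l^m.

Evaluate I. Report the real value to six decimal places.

-0.126157

m-sum 0 ✓  L=8 even ✓  1≤3≤5 ✓
Π(2lᵢ+1) = 7×5×7 = 245
triangle coeff Δ(3,2,3) = 1/3780
Σ_t [0,2]: t=0:+1/24 t=1:−1/4 t=2:+1/24 = -1/6
(3j)²=4/105 [(3 2 3; 0 0 0)], sign=+1
Σ_t [0,2]: t=0:+1/16 t=1:−1/6 t=2:+1/96 = -3/32
(3j)²=3/140 [(3 2 3; 1 0 -1)], sign=-1
⇒ 4πI² = 1/5
I = (-1)√(1/5/(4π)) = -0.12615663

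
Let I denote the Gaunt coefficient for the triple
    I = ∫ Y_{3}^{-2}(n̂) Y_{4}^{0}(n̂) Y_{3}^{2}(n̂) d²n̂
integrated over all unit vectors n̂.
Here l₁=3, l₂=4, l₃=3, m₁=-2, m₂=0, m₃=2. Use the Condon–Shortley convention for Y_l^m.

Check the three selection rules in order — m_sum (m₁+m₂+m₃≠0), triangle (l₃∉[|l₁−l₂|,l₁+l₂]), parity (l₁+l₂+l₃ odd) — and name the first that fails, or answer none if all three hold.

none

azimuthal sum: -2 + 0 + 2 = 0  ✓
1 ≤ 3 ≤ 7 (triangle on l)  ✓
L = 3 + 4 + 3 = 10 (even)  ✓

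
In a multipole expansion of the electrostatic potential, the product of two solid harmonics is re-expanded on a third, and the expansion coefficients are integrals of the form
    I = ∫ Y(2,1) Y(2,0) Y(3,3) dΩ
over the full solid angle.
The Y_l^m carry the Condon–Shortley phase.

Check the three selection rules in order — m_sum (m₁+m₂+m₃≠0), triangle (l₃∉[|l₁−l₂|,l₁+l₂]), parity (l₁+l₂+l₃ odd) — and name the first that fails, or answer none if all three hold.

Σmᵢ = 4  ✗
l₃∈[|l₁−l₂|,l₁+l₂]=[0,4], have l₃=3
Σlᵢ = 7 ⇒ odd

m_sum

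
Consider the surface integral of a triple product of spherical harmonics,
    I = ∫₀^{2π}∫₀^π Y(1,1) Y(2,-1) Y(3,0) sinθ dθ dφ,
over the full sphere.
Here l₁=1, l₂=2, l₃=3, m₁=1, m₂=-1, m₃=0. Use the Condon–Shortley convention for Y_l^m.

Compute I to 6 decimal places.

0.143048

Rules hold: Σm=0, L=6 even, 1≤3≤3.
N = 3·5·7 = 105
Δ = 0!·2!·4!/7! = 1/105
Racah Σ t=0..0: t=0:+1/4 = 1/4
⇒ 3j(1 2 3; 0 0 0)² = 3/35, sgn -1
Racah Σ t=0..0: t=0:+1/12 = 1/12
⇒ 3j(1 2 3; 1 -1 0)² = 1/35, sgn -1
4πI² = N·(3j₀)²·(3jₘ)² = 9/35
I = +1·√(0.257143/4π) = 0.14304817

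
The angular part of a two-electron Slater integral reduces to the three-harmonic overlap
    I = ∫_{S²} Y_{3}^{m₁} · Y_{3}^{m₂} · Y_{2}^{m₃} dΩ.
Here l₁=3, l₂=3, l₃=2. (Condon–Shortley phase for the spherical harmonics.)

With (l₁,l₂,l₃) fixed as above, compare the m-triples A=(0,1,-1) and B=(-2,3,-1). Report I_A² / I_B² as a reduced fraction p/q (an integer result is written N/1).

2/25

Shared (l₁,l₂,l₃)=(3,3,2): N and (l;000)² cancel in I_A²/I_B².
A: Δ = 4!·2!·2!/9! = 1/3780; Racah Σ t=2..3: t=2:+1/8 t=3:−1/12 = 1/24; ⇒ 3j(3 3 2; 0 1 -1)² = 1/210, sgn -1
B: Δ = 4!·2!·2!/9! = 1/3780; Racah Σ t=4..4: t=4:+1/48 = 1/48; ⇒ 3j(3 3 2; -2 3 -1)² = 5/84, sgn -1
I_A²/I_B² = (1/210)/(5/84) = 2/25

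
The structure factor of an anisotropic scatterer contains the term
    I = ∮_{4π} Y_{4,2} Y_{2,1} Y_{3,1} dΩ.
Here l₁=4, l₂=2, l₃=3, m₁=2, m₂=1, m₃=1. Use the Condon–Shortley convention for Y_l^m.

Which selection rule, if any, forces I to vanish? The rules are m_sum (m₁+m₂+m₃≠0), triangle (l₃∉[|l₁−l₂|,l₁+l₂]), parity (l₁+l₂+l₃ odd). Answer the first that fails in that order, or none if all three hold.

azimuthal sum: 2 + 1 + 1 = 4  ✗
2 ≤ 3 ≤ 6 (triangle on l)
L = 4 + 2 + 3 = 9 (odd)

m_sum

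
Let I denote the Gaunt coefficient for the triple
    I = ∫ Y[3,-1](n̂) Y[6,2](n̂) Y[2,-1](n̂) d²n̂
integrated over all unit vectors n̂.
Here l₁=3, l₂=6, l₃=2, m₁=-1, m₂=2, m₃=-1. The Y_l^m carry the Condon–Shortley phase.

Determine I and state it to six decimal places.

0.000000

l₃=2 ∉ [3,9] — triangle fails ⇒ I = 0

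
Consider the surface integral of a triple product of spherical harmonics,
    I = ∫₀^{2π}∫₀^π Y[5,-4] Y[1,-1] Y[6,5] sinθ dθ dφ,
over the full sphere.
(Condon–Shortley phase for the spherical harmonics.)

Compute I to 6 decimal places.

-0.303018

Checks pass: Σm=0; 12 even; l₃=6∈[4,6].
(2·5+1)(2·1+1)(2·6+1) = 429
Δ: 0! 10! 2! / 13! → 1/858
sum: t=0:+1/14400 = 1/14400
3j²(5 1 6; 0 0 0) = Δ·Π!·Σ² = 6/143  (sign +1)
sum: t=0:+1/725760 = 1/725760
3j²(5 1 6; -4 -1 5) = Δ·Π!·Σ² = 5/78  (sign -1)
combine: 4πI² = 429·6/143·5/78 = 15/13
take √, sign -1: I = -0.30301841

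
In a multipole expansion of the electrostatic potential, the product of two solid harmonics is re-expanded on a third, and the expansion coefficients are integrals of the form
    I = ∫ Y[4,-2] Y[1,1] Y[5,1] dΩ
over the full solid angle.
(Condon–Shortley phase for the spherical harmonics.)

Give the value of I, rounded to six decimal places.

-0.120286

Checks pass: Σm=0; 10 even; l₃=5∈[3,5].
(2·4+1)(2·1+1)(2·5+1) = 297
Δ: 0! 8! 2! / 11! → 1/495
sum: t=0:+1/576 = 1/576
3j²(4 1 5; 0 0 0) = Δ·Π!·Σ² = 5/99  (sign -1)
sum: t=0:+1/2880 = 1/2880
3j²(4 1 5; -2 1 1) = Δ·Π!·Σ² = 2/165  (sign +1)
combine: 4πI² = 297·5/99·2/165 = 2/11
take √, sign -1: I = -0.12028562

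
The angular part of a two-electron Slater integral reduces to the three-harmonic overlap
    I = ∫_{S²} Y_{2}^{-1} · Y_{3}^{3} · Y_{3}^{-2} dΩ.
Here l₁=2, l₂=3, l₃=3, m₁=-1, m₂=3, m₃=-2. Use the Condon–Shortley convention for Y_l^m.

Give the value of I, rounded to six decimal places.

m-sum 0 ✓  L=8 even ✓  1≤3≤5 ✓
Π(2lᵢ+1) = 5×7×7 = 245
triangle coeff Δ(2,3,3) = 1/3780
Σ_t [0,2]: t=0:+1/24 t=1:−1/4 t=2:+1/24 = -1/6
(3j)²=4/105 [(2 3 3; 0 0 0)], sign=+1
Σ_t [2,2]: t=2:+1/48 = 1/48
(3j)²=5/84 [(2 3 3; -1 3 -2)], sign=-1
⇒ 4πI² = 5/9
I = (-1)√(5/9/(4π)) = -0.21026104

-0.210261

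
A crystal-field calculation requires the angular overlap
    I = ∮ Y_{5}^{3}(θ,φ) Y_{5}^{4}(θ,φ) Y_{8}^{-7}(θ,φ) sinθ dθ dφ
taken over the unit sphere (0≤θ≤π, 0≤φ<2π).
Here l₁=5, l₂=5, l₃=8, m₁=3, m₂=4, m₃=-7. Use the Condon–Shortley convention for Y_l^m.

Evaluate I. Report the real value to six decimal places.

Rules hold: Σm=0, L=18 even, 0≤8≤10.
N = 11·11·17 = 2057
Δ = 2!·8!·8!/19! = 1/37413090
Racah Σ t=0..2: t=0:+1/1036800 t=1:−1/331776 t=2:+1/1036800 = -1/921600
⇒ 3j(5 5 8; 0 0 0)² = 490/46189, sgn -1
Racah Σ t=1..2: t=1:−1/203212800 t=2:+1/406425600 = -1/406425600
⇒ 3j(5 5 8; 3 4 -7)² = 2/323, sgn +1
4πI² = N·(3j₀)²·(3jₘ)² = 10780/79781
I = -1·√(0.13512/4π) = -0.10369426

-0.103694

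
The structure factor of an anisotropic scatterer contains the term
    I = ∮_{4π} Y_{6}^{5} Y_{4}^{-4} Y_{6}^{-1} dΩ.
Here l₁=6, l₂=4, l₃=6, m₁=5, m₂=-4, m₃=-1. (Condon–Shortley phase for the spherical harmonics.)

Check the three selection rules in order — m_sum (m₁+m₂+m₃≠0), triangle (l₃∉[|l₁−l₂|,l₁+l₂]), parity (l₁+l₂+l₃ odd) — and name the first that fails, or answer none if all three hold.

Σmᵢ = 0  ✓
l₃∈[|l₁−l₂|,l₁+l₂]=[2,10], have l₃=6  ✓
Σlᵢ = 16 ⇒ even  ✓

none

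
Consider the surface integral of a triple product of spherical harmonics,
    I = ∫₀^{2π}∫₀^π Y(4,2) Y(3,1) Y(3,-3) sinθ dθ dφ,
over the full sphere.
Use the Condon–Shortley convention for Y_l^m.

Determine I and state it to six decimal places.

-0.188451

Checks pass: Σm=0; 10 even; l₃=3∈[1,7].
(2·4+1)(2·3+1)(2·3+1) = 441
Δ: 4! 4! 2! / 11! → 1/34650
sum: t=1:−1/72 t=2:+1/16 t=3:−1/72 = 5/144
3j²(4 3 3; 0 0 0) = Δ·Π!·Σ² = 2/77  (sign -1)
sum: t=2:+1/192 = 1/192
3j²(4 3 3; 2 1 -3) = Δ·Π!·Σ² = 3/77  (sign +1)
combine: 4πI² = 441·2/77·3/77 = 54/121
take √, sign -1: I = -0.18845135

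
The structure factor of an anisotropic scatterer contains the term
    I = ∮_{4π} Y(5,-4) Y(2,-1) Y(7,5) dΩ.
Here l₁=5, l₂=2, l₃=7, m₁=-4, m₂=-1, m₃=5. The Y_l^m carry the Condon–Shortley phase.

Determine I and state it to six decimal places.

m-sum 0 ✓  L=14 even ✓  3≤7≤7 ✓
Π(2lᵢ+1) = 11×5×15 = 825
triangle coeff Δ(5,2,7) = 1/15015
Σ_t [0,0]: t=0:+1/57600 = 1/57600
(3j)²=21/715 [(5 2 7; 0 0 0)], sign=-1
Σ_t [0,0]: t=0:+1/2177280 = 1/2177280
(3j)²=8/273 [(5 2 7; -4 -1 5)], sign=+1
⇒ 4πI² = 120/169
I = (-1)√(120/169/(4π)) = -0.23770720

-0.237707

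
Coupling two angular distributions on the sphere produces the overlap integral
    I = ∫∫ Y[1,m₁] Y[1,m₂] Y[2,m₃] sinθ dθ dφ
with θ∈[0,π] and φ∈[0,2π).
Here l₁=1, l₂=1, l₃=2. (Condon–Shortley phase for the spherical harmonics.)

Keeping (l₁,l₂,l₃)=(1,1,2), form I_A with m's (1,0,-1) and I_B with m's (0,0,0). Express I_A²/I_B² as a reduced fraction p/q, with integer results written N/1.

3/4

Shared (l₁,l₂,l₃)=(1,1,2): N and (l;000)² cancel in I_A²/I_B².
A: Δ = 0!·2!·2!/5! = 1/30; Racah Σ t=0..0: t=0:+1/2 = 1/2; ⇒ 3j(1 1 2; 1 0 -1)² = 1/10, sgn -1
B: Δ = 0!·2!·2!/5! = 1/30; Racah Σ t=0..0: t=0:+1/1 = 1/1; ⇒ 3j(1 1 2; 0 0 0)² = 2/15, sgn +1
I_A²/I_B² = (1/10)/(2/15) = 3/4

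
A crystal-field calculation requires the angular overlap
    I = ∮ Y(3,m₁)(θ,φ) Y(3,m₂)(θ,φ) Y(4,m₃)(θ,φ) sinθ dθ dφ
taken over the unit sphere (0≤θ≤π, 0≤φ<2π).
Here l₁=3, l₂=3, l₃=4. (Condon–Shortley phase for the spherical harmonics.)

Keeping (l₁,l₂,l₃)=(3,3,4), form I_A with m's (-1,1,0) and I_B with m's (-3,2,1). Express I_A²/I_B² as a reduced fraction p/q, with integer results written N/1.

l's match ⇒ only the (l;m) 3-j factors differ between A and B.
A: triangle coeff Δ(3,3,4) = 1/34650; Σ_t [0,2]: t=0:+1/1152 t=1:−1/36 t=2:+1/32 = 5/1152; (3j)²=1/1386 [(3 3 4; -1 1 0)], sign=+1
B: triangle coeff Δ(3,3,4) = 1/34650; Σ_t [2,2]: t=2:+1/288 = 1/288; (3j)²=5/231 [(3 3 4; -3 2 1)], sign=-1
I_A²/I_B² = (1/1386)/(5/231) = 1/30

1/30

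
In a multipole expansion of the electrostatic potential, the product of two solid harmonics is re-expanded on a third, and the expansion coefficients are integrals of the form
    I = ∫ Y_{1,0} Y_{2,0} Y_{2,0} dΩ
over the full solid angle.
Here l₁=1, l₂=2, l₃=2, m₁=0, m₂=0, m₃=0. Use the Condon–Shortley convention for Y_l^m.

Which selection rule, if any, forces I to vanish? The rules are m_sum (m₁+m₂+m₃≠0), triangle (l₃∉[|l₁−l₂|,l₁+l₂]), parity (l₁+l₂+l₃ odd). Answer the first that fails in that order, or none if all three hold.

parity

m₁+m₂+m₃ = 0 + 0 + 0 = 0  ✓
triangle: |1−2|=1 ≤ l₃=2 ≤ 1+2=3  ✓
parity: l₁+l₂+l₃ = 5 is odd  ✗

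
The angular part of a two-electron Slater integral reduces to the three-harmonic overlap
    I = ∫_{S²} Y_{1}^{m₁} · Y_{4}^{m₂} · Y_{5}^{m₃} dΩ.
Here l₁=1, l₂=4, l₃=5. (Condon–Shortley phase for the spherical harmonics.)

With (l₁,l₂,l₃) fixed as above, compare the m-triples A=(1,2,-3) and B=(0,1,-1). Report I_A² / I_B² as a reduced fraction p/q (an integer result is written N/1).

7/6

Shared (l₁,l₂,l₃)=(1,4,5): N and (l;000)² cancel in I_A²/I_B².
A: Δ = 0!·2!·8!/11! = 1/495; Racah Σ t=0..0: t=0:+1/2880 = 1/2880; ⇒ 3j(1 4 5; 1 2 -3)² = 28/495, sgn +1
B: Δ = 0!·2!·8!/11! = 1/495; Racah Σ t=0..0: t=0:+1/720 = 1/720; ⇒ 3j(1 4 5; 0 1 -1)² = 8/165, sgn +1
I_A²/I_B² = (28/495)/(8/165) = 7/6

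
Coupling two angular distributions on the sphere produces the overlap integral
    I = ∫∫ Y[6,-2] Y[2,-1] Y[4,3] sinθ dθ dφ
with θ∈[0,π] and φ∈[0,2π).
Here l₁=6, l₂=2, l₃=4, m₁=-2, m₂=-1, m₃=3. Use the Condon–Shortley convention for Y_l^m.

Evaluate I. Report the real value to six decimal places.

0.089969

Checks pass: Σm=0; 12 even; l₃=4∈[4,8].
(2·6+1)(2·2+1)(2·4+1) = 585
Δ: 4! 8! 0! / 13! → 1/6435
sum: t=2:+1/2304 = 1/2304
3j²(6 2 4; 0 0 0) = Δ·Π!·Σ² = 5/143  (sign +1)
sum: t=1:−1/30240 = -1/30240
3j²(6 2 4; -2 -1 3) = Δ·Π!·Σ² = 32/6435  (sign +1)
combine: 4πI² = 585·5/143·32/6435 = 160/1573
take √, sign +1: I = 0.08996855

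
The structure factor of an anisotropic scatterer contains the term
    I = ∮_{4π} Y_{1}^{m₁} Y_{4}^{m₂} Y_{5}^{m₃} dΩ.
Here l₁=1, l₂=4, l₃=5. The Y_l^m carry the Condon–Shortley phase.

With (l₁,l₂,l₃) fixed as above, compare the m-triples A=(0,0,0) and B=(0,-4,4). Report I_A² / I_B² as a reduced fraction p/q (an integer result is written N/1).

l's match ⇒ only the (l;m) 3-j factors differ between A and B.
A: triangle coeff Δ(1,4,5) = 1/495; Σ_t [0,0]: t=0:+1/576 = 1/576; (3j)²=5/99 [(1 4 5; 0 0 0)], sign=-1
B: triangle coeff Δ(1,4,5) = 1/495; Σ_t [0,0]: t=0:+1/40320 = 1/40320; (3j)²=1/55 [(1 4 5; 0 -4 4)], sign=-1
I_A²/I_B² = (5/99)/(1/55) = 25/9

25/9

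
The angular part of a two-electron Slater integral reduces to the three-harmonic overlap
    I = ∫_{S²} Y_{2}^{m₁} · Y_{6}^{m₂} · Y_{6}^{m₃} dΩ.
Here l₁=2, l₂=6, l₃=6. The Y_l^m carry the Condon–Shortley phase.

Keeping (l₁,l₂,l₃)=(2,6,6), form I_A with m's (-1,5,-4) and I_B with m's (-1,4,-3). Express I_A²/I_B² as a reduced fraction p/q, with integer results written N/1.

297/245

Shared (l₁,l₂,l₃)=(2,6,6): N and (l;000)² cancel in I_A²/I_B².
A: Δ = 2!·2!·10!/15! = 1/90090; Racah Σ t=1..2: t=1:−1/7257600 t=2:+1/725760 = 1/806400; ⇒ 3j(2 6 6; -1 5 -4)² = 27/910, sgn +1
B: Δ = 2!·2!·10!/15! = 1/90090; Racah Σ t=1..2: t=1:−1/725760 t=2:+1/161280 = 1/207360; ⇒ 3j(2 6 6; -1 4 -3)² = 7/286, sgn -1
I_A²/I_B² = (27/910)/(7/286) = 297/245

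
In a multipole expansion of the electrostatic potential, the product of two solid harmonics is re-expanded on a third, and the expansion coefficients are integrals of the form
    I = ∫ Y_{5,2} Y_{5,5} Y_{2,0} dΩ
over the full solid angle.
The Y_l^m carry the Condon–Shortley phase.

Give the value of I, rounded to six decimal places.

0.000000

m-sum = 2 + 5 + 0 = 7 ≠ 0 ⇒ I = 0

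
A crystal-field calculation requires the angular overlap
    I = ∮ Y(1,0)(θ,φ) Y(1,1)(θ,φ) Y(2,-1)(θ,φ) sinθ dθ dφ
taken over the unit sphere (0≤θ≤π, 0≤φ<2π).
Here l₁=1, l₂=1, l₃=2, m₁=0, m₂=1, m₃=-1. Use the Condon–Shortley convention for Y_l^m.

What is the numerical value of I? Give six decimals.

-0.218510

Rules hold: Σm=0, L=4 even, 0≤2≤2.
N = 3·3·5 = 45
Δ = 0!·2!·2!/5! = 1/30
Racah Σ t=0..0: t=0:+1/1 = 1/1
⇒ 3j(1 1 2; 0 0 0)² = 2/15, sgn +1
Racah Σ t=0..0: t=0:+1/2 = 1/2
⇒ 3j(1 1 2; 0 1 -1)² = 1/10, sgn -1
4πI² = N·(3j₀)²·(3jₘ)² = 3/5
I = -1·√(0.6/4π) = -0.21850969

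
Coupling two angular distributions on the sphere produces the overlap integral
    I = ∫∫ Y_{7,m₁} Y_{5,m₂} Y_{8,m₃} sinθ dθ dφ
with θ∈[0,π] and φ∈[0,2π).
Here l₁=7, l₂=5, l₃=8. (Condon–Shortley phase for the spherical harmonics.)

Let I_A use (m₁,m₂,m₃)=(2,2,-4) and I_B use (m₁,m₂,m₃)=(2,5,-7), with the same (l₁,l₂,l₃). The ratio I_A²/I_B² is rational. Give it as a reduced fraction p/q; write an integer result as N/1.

Shared (l₁,l₂,l₃)=(7,5,8): N and (l;000)² cancel in I_A²/I_B².
A: Δ = 4!·10!·6!/21! = 1/814773960; Racah Σ t=1..4: t=1:−1/74649600 t=2:+1/14515200 t=3:−1/23224320 t=4:+1/313528320 = 7/447897600; ⇒ 3j(7 5 8; 2 2 -4)² = 343/75582, sgn +1
B: Δ = 4!·10!·6!/21! = 1/814773960; Racah Σ t=4..4: t=4:+1/6270566400 = 1/6270566400; ⇒ 3j(7 5 8; 2 5 -7)² = 25/3876, sgn -1
I_A²/I_B² = (343/75582)/(25/3876) = 686/975

686/975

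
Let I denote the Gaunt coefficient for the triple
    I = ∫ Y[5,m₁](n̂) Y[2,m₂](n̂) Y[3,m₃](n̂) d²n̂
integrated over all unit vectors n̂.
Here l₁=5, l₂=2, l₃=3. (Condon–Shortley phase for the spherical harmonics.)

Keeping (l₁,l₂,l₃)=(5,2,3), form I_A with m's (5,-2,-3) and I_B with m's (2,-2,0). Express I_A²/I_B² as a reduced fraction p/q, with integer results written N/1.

6/1

Same 5,2,3: normalisation and zero-m 3j drop out of the ratio.
A: Δ: 4! 6! 0! / 11! → 1/2310; sum: t=0:+1/17280 = 1/17280; 3j²(5 2 3; 5 -2 -3) = Δ·Π!·Σ² = 1/11  (sign +1)
B: Δ: 4! 6! 0! / 11! → 1/2310; sum: t=0:+1/864 = 1/864; 3j²(5 2 3; 2 -2 0) = Δ·Π!·Σ² = 1/66  (sign -1)
I_A²/I_B² = (1/11)/(1/66) = 6/1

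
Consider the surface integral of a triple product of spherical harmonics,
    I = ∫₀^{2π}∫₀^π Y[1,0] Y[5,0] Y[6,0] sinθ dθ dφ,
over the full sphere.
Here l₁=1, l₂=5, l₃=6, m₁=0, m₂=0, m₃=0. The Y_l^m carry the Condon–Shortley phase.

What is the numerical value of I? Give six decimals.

Checks pass: Σm=0; 12 even; l₃=6∈[4,6].
(2·1+1)(2·5+1)(2·6+1) = 429
Δ: 0! 2! 10! / 13! → 1/858
sum: t=0:+1/14400 = 1/14400
3j²(1 5 6; 0 0 0) = Δ·Π!·Σ² = 6/143  (sign +1)
(m-triple is (0,0,0) — same symbol as above.)
combine: 4πI² = 429·6/143·6/143 = 108/143
take √, sign +1: I = 0.24515397

0.245154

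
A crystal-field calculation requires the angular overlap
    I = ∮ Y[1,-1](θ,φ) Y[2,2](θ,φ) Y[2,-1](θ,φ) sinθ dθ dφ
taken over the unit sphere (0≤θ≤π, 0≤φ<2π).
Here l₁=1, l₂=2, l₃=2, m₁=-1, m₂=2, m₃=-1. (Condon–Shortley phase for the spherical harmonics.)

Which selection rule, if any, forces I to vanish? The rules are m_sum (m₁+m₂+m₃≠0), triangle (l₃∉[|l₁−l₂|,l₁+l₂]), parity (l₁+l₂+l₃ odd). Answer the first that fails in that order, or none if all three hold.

Σmᵢ = 0  ✓
l₃∈[|l₁−l₂|,l₁+l₂]=[1,3], have l₃=2  ✓
Σlᵢ = 5 ⇒ odd  ✗

parity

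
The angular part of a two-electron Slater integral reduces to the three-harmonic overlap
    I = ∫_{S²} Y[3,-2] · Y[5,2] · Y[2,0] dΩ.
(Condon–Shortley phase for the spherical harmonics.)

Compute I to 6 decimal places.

m-sum 0 ✓  L=10 even ✓  2≤2≤8 ✓
Π(2lᵢ+1) = 7×11×5 = 385
triangle coeff Δ(3,5,2) = 1/2310
Σ_t [3,3]: t=3:−1/144 = -1/144
(3j)²=10/231 [(3 5 2; 0 0 0)], sign=-1
Σ_t [5,5]: t=5:−1/480 = -1/480
(3j)²=3/110 [(3 5 2; -2 2 0)], sign=-1
⇒ 4πI² = 5/11
I = (+1)√(5/11/(4π)) = 0.19018827

0.190188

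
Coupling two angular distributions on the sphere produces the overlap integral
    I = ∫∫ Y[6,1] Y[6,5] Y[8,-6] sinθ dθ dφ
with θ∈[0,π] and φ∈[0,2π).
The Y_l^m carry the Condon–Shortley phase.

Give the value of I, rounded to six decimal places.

-0.091807

Rules hold: Σm=0, L=20 even, 0≤8≤12.
N = 13·13·17 = 2873
Δ = 4!·8!·8!/21! = 1/1309458150
Racah Σ t=0..4: t=0:+1/49766400 t=1:−1/3110400 t=2:+1/1327104 t=3:−1/3110400 t=4:+1/49766400 = 1/6635520
⇒ 3j(6 6 8; 0 0 0)² = 350/46189, sgn +1
Racah Σ t=3..4: t=3:−1/348364800 t=4:+1/609638400 = -1/812851200
⇒ 3j(6 6 8; 1 5 -6)² = 11/2261, sgn -1
4πI² = N·(3j₀)²·(3jₘ)² = 650/6137
I = -1·√(0.105915/4π) = -0.09180655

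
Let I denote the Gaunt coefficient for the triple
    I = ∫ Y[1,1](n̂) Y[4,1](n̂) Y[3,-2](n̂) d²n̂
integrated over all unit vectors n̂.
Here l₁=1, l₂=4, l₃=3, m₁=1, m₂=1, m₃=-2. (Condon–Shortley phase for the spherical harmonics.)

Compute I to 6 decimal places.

-0.106622

Rules hold: Σm=0, L=8 even, 3≤3≤5.
N = 3·9·7 = 189
Δ = 2!·0!·6!/9! = 1/252
Racah Σ t=1..1: t=1:−1/36 = -1/36
⇒ 3j(1 4 3; 0 0 0)² = 4/63, sgn +1
Racah Σ t=0..0: t=0:+1/240 = 1/240
⇒ 3j(1 4 3; 1 1 -2)² = 1/84, sgn -1
4πI² = N·(3j₀)²·(3jₘ)² = 1/7
I = -1·√(0.142857/4π) = -0.10662181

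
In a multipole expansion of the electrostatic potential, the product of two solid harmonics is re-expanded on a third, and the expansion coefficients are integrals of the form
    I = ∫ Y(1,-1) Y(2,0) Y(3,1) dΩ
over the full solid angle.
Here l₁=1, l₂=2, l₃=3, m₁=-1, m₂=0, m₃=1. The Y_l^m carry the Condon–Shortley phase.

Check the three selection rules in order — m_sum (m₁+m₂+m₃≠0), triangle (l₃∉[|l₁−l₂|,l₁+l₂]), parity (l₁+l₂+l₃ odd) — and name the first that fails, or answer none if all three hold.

none

m₁+m₂+m₃ = -1 + 0 + 1 = 0  ✓
triangle: |1−2|=1 ≤ l₃=3 ≤ 1+2=3  ✓
parity: l₁+l₂+l₃ = 6 is even  ✓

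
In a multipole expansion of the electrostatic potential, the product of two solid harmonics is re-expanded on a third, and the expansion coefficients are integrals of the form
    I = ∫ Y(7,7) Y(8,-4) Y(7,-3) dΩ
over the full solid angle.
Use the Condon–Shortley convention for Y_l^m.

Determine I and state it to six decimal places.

-0.161199

m-sum 0 ✓  L=22 even ✓  1≤7≤15 ✓
Π(2lᵢ+1) = 15×17×15 = 3825
triangle coeff Δ(7,8,7) = 1/22086194130
Σ_t [1,7]: t=1:−1/18289152000 t=2:+1/248832000 t=3:−1/24883200 t=4:+1/11943936 t=5:−1/24883200 t=6:+1/248832000 t=7:−1/18289152000 = 11/975421440
(3j)²=1750/289731 [(7 8 7; 0 0 0)], sign=-1
Σ_t [0,0]: t=0:+1/16721510400 = 1/16721510400
(3j)²=105/7429 [(7 8 7; 7 -4 -3)], sign=+1
⇒ 4πI² = 13781250/42204149
I = (-1)√(13781250/42204149/(4π)) = -0.16119880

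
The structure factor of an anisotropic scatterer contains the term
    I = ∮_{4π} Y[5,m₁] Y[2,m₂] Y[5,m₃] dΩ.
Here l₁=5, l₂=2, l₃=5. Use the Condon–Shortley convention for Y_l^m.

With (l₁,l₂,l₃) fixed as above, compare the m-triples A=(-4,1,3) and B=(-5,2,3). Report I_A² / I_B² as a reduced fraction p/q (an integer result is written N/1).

49/10

Same 5,2,5: normalisation and zero-m 3j drop out of the ratio.
A: Δ: 2! 8! 2! / 13! → 1/38610; sum: t=1:−1/80640 t=2:+1/10080 = 1/11520; 3j²(5 2 5; -4 1 3) = Δ·Π!·Σ² = 49/1430  (sign +1)
B: Δ: 2! 8! 2! / 13! → 1/38610; sum: t=2:+1/161280 = 1/161280; 3j²(5 2 5; -5 2 3) = Δ·Π!·Σ² = 1/143  (sign +1)
I_A²/I_B² = (49/1430)/(1/143) = 49/10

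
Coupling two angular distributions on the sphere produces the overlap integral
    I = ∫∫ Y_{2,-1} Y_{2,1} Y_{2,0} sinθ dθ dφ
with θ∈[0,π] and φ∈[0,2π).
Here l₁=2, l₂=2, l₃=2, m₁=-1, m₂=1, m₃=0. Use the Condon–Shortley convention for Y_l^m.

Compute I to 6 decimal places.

Checks pass: Σm=0; 6 even; l₃=2∈[0,4].
(2·2+1)(2·2+1)(2·2+1) = 125
Δ: 2! 2! 2! / 7! → 1/630
sum: t=0:+1/8 t=1:−1/1 t=2:+1/8 = -3/4
3j²(2 2 2; 0 0 0) = Δ·Π!·Σ² = 2/35  (sign -1)
sum: t=1:−1/4 t=2:+1/2 = 1/4
3j²(2 2 2; -1 1 0) = Δ·Π!·Σ² = 1/70  (sign +1)
combine: 4πI² = 125·2/35·1/70 = 5/49
take √, sign -1: I = -0.09011188

-0.090112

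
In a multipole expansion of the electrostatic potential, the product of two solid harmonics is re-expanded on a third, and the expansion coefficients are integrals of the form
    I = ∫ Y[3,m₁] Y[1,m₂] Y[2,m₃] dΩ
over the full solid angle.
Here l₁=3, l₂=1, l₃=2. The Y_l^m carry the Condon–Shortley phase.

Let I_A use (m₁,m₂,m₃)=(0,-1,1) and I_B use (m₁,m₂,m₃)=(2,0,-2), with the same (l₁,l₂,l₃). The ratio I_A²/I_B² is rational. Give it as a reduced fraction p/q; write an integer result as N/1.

l's match ⇒ only the (l;m) 3-j factors differ between A and B.
A: triangle coeff Δ(3,1,2) = 1/105; Σ_t [0,0]: t=0:+1/12 = 1/12; (3j)²=1/35 [(3 1 2; 0 -1 1)], sign=-1
B: triangle coeff Δ(3,1,2) = 1/105; Σ_t [1,1]: t=1:−1/24 = -1/24; (3j)²=1/21 [(3 1 2; 2 0 -2)], sign=-1
I_A²/I_B² = (1/35)/(1/21) = 3/5

3/5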